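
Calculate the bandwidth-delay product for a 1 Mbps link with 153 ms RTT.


BDP = bandwidth * RTT
= 1 Mbps * 153 ms
= 1 * 1e6 * 153 / 1000 bits
= 153000 bits
= 19125 bytes
= 18.6768 KB
BDP = 153000 bits (19125 bytes)


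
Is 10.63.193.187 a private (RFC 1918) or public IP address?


RFC 1918 private ranges:
  10.0.0.0/8 (10.0.0.0 - 10.255.255.255)
  172.16.0.0/12 (172.16.0.0 - 172.31.255.255)
  192.168.0.0/16 (192.168.0.0 - 192.168.255.255)
Private (in 10.0.0.0/8)


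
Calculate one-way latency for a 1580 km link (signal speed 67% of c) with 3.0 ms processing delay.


Speed = 0.67 * 3e5 km/s = 201000 km/s
Propagation delay = 1580 / 201000 = 0.0079 s = 7.8607 ms
Processing delay = 3.0 ms
Total one-way latency = 10.8607 ms


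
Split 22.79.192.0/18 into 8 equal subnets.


New prefix = 18 + 3 = 21
Each subnet has 2048 addresses
  22.79.192.0/21
  22.79.200.0/21
  22.79.208.0/21
  22.79.216.0/21
  22.79.224.0/21
  22.79.232.0/21
  22.79.240.0/21
  22.79.248.0/21
Subnets: 22.79.192.0/21, 22.79.200.0/21, 22.79.208.0/21, 22.79.216.0/21, 22.79.224.0/21, 22.79.232.0/21, 22.79.240.0/21, 22.79.248.0/21


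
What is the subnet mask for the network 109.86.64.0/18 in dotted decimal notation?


/18 means 18 network bits, 14 host bits
Binary: 11111111111111111100000000000000
Mask: 255.255.192.0


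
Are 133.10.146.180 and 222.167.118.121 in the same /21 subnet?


Mask: 255.255.248.0
133.10.146.180 AND mask = 133.10.144.0
222.167.118.121 AND mask = 222.167.112.0
No, different subnets (133.10.144.0 vs 222.167.112.0)


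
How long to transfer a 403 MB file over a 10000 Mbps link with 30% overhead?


Effective throughput = 10000 * (1 - 30/100) = 7000 Mbps
File size in Mb = 403 * 8 = 3224 Mb
Time = 3224 / 7000
Time = 0.4606 seconds


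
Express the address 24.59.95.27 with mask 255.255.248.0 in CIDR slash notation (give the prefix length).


Binary: 11111111.11111111.11111000.00000000
Count leading 1s
Prefix: /21


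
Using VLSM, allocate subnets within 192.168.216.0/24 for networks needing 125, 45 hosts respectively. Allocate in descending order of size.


125 hosts -> /25 (126 usable): 192.168.216.0/25
45 hosts -> /26 (62 usable): 192.168.216.128/26
Allocation: 192.168.216.0/25 (125 hosts, 126 usable); 192.168.216.128/26 (45 hosts, 62 usable)


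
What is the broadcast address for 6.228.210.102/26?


Network: 6.228.210.64/26
Host bits = 6
Set all host bits to 1:
Broadcast: 6.228.210.127


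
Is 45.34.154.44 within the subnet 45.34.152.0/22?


Subnet network: 45.34.152.0
Test IP AND mask: 45.34.152.0
Yes, 45.34.154.44 is in 45.34.152.0/22


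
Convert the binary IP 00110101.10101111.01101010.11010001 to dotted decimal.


00110101 = 53
10101111 = 175
01101010 = 106
11010001 = 209
IP: 53.175.106.209


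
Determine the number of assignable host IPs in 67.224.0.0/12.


Host bits = 32 - 12 = 20
Total addresses = 2^20 = 1048576
Usable = total - 2 (network and broadcast)
Usable hosts: 1048574


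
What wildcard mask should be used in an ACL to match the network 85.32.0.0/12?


Subnet mask: 255.240.0.0
Wildcard = 255.255.255.255 - subnet mask
255 - 255 = 0
255 - 240 = 15
255 - 0 = 255
255 - 0 = 255
Wildcard: 0.15.255.255


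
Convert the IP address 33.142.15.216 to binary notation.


33 = 00100001
142 = 10001110
15 = 00001111
216 = 11011000
Binary: 00100001.10001110.00001111.11011000


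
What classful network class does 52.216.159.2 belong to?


First octet: 52
Binary: 00110100
0xxxxxxx -> Class A (1-126)
Class A, default mask 255.0.0.0 (/8)


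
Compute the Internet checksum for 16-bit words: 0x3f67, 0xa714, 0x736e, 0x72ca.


Sum all words (with carry folding):
+ 0x3f67 = 0x3f67
+ 0xa714 = 0xe67b
+ 0x736e = 0x59ea
+ 0x72ca = 0xccb4
One's complement: ~0xccb4
Checksum = 0x334b


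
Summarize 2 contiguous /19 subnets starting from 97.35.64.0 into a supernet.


Original prefix: /19
Number of subnets: 2 = 2^1
New prefix = 19 - 1 = 18
Supernet: 97.35.64.0/18


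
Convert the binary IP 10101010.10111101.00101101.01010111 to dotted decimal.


10101010 = 170
10111101 = 189
00101101 = 45
01010111 = 87
IP: 170.189.45.87


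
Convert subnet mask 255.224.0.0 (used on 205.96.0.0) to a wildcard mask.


Subnet mask: 255.224.0.0
Wildcard = 255.255.255.255 - subnet mask
255 - 255 = 0
255 - 224 = 31
255 - 0 = 255
255 - 0 = 255
Wildcard: 0.31.255.255


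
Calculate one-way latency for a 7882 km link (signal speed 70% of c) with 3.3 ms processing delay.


Speed = 0.7 * 3e5 km/s = 210000 km/s
Propagation delay = 7882 / 210000 = 0.0375 s = 37.5333 ms
Processing delay = 3.3 ms
Total one-way latency = 40.8333 ms


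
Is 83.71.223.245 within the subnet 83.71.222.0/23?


Subnet network: 83.71.222.0
Test IP AND mask: 83.71.222.0
Yes, 83.71.223.245 is in 83.71.222.0/23


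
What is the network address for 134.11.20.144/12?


IP:   10000110.00001011.00010100.10010000
Mask: 11111111.11110000.00000000.00000000
AND operation:
Net:  10000110.00000000.00000000.00000000
Network: 134.0.0.0/12


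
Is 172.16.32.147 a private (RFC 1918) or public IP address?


RFC 1918 private ranges:
  10.0.0.0/8 (10.0.0.0 - 10.255.255.255)
  172.16.0.0/12 (172.16.0.0 - 172.31.255.255)
  192.168.0.0/16 (192.168.0.0 - 192.168.255.255)
Private (in 172.16.0.0/12)


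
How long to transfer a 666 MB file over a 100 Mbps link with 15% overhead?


Effective throughput = 100 * (1 - 15/100) = 85 Mbps
File size in Mb = 666 * 8 = 5328 Mb
Time = 5328 / 85
Time = 62.6824 seconds


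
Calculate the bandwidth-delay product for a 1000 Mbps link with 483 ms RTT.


BDP = bandwidth * RTT
= 1000 Mbps * 483 ms
= 1000 * 1e6 * 483 / 1000 bits
= 483000000 bits
= 60375000 bytes
= 58959.9609 KB
BDP = 483000000 bits (60375000 bytes)


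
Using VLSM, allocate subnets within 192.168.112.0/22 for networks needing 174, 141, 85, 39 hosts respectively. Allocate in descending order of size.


174 hosts -> /24 (254 usable): 192.168.112.0/24
141 hosts -> /24 (254 usable): 192.168.113.0/24
85 hosts -> /25 (126 usable): 192.168.114.0/25
39 hosts -> /26 (62 usable): 192.168.114.128/26
Allocation: 192.168.112.0/24 (174 hosts, 254 usable); 192.168.113.0/24 (141 hosts, 254 usable); 192.168.114.0/25 (85 hosts, 126 usable); 192.168.114.128/26 (39 hosts, 62 usable)


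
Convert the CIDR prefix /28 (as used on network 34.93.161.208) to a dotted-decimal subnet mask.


/28 means 28 network bits, 4 host bits
Binary: 11111111111111111111111111110000
Mask: 255.255.255.240


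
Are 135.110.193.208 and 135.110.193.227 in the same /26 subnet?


Mask: 255.255.255.192
135.110.193.208 AND mask = 135.110.193.192
135.110.193.227 AND mask = 135.110.193.192
Yes, same subnet (135.110.193.192)


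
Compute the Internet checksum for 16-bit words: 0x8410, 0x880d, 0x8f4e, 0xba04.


Sum all words (with carry folding):
+ 0x8410 = 0x8410
+ 0x880d = 0x0c1e
+ 0x8f4e = 0x9b6c
+ 0xba04 = 0x5571
One's complement: ~0x5571
Checksum = 0xaa8e


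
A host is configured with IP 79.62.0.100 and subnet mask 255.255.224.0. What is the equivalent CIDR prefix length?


Binary: 11111111.11111111.11100000.00000000
Count leading 1s
Prefix: /19


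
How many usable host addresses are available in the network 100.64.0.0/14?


Host bits = 32 - 14 = 18
Total addresses = 2^18 = 262144
Usable = total - 2 (network and broadcast)
Usable hosts: 262142


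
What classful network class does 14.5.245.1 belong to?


First octet: 14
Binary: 00001110
0xxxxxxx -> Class A (1-126)
Class A, default mask 255.0.0.0 (/8)


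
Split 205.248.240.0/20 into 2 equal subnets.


New prefix = 20 + 1 = 21
Each subnet has 2048 addresses
  205.248.240.0/21
  205.248.248.0/21
Subnets: 205.248.240.0/21, 205.248.248.0/21


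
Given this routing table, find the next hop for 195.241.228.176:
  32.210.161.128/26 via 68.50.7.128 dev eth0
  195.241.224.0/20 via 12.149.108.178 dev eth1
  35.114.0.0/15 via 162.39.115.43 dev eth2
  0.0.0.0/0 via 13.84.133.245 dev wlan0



Longest prefix match for 195.241.228.176:
  /26 32.210.161.128: no
  /20 195.241.224.0: MATCH
  /15 35.114.0.0: no
  /0 0.0.0.0: MATCH
Selected: next-hop 12.149.108.178 via eth1 (matched /20)


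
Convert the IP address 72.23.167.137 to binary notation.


72 = 01001000
23 = 00010111
167 = 10100111
137 = 10001001
Binary: 01001000.00010111.10100111.10001001


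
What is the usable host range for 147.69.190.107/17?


Network: 147.69.128.0
Broadcast: 147.69.255.255
First usable = network + 1
Last usable = broadcast - 1
Range: 147.69.128.1 to 147.69.255.254


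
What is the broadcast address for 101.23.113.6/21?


Network: 101.23.112.0/21
Host bits = 11
Set all host bits to 1:
Broadcast: 101.23.119.255


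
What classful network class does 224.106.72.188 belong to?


First octet: 224
Binary: 11100000
1110xxxx -> Class D (224-239)
Class D (multicast), default mask N/A


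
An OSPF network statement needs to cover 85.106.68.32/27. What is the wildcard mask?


Subnet mask: 255.255.255.224
Wildcard = 255.255.255.255 - subnet mask
255 - 255 = 0
255 - 255 = 0
255 - 255 = 0
255 - 224 = 31
Wildcard: 0.0.0.31


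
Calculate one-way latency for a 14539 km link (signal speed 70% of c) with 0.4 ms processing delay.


Speed = 0.7 * 3e5 km/s = 210000 km/s
Propagation delay = 14539 / 210000 = 0.0692 s = 69.2333 ms
Processing delay = 0.4 ms
Total one-way latency = 69.6333 ms


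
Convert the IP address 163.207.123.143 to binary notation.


163 = 10100011
207 = 11001111
123 = 01111011
143 = 10001111
Binary: 10100011.11001111.01111011.10001111


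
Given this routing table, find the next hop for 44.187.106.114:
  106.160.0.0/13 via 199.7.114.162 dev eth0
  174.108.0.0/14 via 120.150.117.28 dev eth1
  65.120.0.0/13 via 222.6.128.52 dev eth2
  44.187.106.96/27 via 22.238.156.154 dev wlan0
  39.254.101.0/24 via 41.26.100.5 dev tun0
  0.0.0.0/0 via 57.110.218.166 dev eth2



Longest prefix match for 44.187.106.114:
  /13 106.160.0.0: no
  /14 174.108.0.0: no
  /13 65.120.0.0: no
  /27 44.187.106.96: MATCH
  /24 39.254.101.0: no
  /0 0.0.0.0: MATCH
Selected: next-hop 22.238.156.154 via wlan0 (matched /27)


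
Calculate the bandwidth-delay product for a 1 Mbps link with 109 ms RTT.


BDP = bandwidth * RTT
= 1 Mbps * 109 ms
= 1 * 1e6 * 109 / 1000 bits
= 109000 bits
= 13625 bytes
= 13.3057 KB
BDP = 109000 bits (13625 bytes)


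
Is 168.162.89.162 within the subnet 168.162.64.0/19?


Subnet network: 168.162.64.0
Test IP AND mask: 168.162.64.0
Yes, 168.162.89.162 is in 168.162.64.0/19


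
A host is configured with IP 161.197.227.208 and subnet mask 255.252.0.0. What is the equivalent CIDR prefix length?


Binary: 11111111.11111100.00000000.00000000
Count leading 1s
Prefix: /14


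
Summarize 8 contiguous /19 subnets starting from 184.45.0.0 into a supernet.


Original prefix: /19
Number of subnets: 8 = 2^3
New prefix = 19 - 3 = 16
Supernet: 184.45.0.0/16


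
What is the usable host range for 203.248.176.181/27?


Network: 203.248.176.160
Broadcast: 203.248.176.191
First usable = network + 1
Last usable = broadcast - 1
Range: 203.248.176.161 to 203.248.176.190


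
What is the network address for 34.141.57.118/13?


IP:   00100010.10001101.00111001.01110110
Mask: 11111111.11111000.00000000.00000000
AND operation:
Net:  00100010.10001000.00000000.00000000
Network: 34.136.0.0/13


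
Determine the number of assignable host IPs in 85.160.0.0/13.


Host bits = 32 - 13 = 19
Total addresses = 2^19 = 524288
Usable = total - 2 (network and broadcast)
Usable hosts: 524286


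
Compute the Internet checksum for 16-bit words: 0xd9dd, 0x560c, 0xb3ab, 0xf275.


Sum all words (with carry folding):
+ 0xd9dd = 0xd9dd
+ 0x560c = 0x2fea
+ 0xb3ab = 0xe395
+ 0xf275 = 0xd60b
One's complement: ~0xd60b
Checksum = 0x29f4


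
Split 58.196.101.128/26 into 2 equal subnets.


New prefix = 26 + 1 = 27
Each subnet has 32 addresses
  58.196.101.128/27
  58.196.101.160/27
Subnets: 58.196.101.128/27, 58.196.101.160/27


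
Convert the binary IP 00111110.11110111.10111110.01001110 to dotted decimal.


00111110 = 62
11110111 = 247
10111110 = 190
01001110 = 78
IP: 62.247.190.78


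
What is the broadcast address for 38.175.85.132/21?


Network: 38.175.80.0/21
Host bits = 11
Set all host bits to 1:
Broadcast: 38.175.87.255


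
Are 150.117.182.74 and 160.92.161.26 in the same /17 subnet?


Mask: 255.255.128.0
150.117.182.74 AND mask = 150.117.128.0
160.92.161.26 AND mask = 160.92.128.0
No, different subnets (150.117.128.0 vs 160.92.128.0)


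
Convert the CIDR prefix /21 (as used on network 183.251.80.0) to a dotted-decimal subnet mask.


/21 means 21 network bits, 11 host bits
Binary: 11111111111111111111100000000000
Mask: 255.255.248.0


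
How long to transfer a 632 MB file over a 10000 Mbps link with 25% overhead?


Effective throughput = 10000 * (1 - 25/100) = 7500 Mbps
File size in Mb = 632 * 8 = 5056 Mb
Time = 5056 / 7500
Time = 0.6741 seconds


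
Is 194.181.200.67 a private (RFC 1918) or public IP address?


RFC 1918 private ranges:
  10.0.0.0/8 (10.0.0.0 - 10.255.255.255)
  172.16.0.0/12 (172.16.0.0 - 172.31.255.255)
  192.168.0.0/16 (192.168.0.0 - 192.168.255.255)
Public (not in any RFC 1918 range)


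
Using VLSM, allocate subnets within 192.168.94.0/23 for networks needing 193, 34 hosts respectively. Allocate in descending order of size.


193 hosts -> /24 (254 usable): 192.168.94.0/24
34 hosts -> /26 (62 usable): 192.168.95.0/26
Allocation: 192.168.94.0/24 (193 hosts, 254 usable); 192.168.95.0/26 (34 hosts, 62 usable)


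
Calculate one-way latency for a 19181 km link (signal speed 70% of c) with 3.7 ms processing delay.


Speed = 0.7 * 3e5 km/s = 210000 km/s
Propagation delay = 19181 / 210000 = 0.0913 s = 91.3381 ms
Processing delay = 3.7 ms
Total one-way latency = 95.0381 ms


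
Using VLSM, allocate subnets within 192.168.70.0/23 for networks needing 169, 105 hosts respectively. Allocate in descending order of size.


169 hosts -> /24 (254 usable): 192.168.70.0/24
105 hosts -> /25 (126 usable): 192.168.71.0/25
Allocation: 192.168.70.0/24 (169 hosts, 254 usable); 192.168.71.0/25 (105 hosts, 126 usable)


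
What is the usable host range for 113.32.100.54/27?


Network: 113.32.100.32
Broadcast: 113.32.100.63
First usable = network + 1
Last usable = broadcast - 1
Range: 113.32.100.33 to 113.32.100.62


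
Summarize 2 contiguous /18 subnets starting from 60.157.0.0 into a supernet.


Original prefix: /18
Number of subnets: 2 = 2^1
New prefix = 18 - 1 = 17
Supernet: 60.157.0.0/17


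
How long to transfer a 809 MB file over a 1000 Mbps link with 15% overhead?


Effective throughput = 1000 * (1 - 15/100) = 850 Mbps
File size in Mb = 809 * 8 = 6472 Mb
Time = 6472 / 850
Time = 7.6141 seconds


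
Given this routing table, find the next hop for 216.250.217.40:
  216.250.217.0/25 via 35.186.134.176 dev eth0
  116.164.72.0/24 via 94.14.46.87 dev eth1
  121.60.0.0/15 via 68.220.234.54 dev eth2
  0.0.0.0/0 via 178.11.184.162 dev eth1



Longest prefix match for 216.250.217.40:
  /25 216.250.217.0: MATCH
  /24 116.164.72.0: no
  /15 121.60.0.0: no
  /0 0.0.0.0: MATCH
Selected: next-hop 35.186.134.176 via eth0 (matched /25)


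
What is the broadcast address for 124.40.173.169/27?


Network: 124.40.173.160/27
Host bits = 5
Set all host bits to 1:
Broadcast: 124.40.173.191


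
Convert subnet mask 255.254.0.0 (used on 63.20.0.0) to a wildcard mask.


Subnet mask: 255.254.0.0
Wildcard = 255.255.255.255 - subnet mask
255 - 255 = 0
255 - 254 = 1
255 - 0 = 255
255 - 0 = 255
Wildcard: 0.1.255.255


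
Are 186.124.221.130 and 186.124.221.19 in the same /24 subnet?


Mask: 255.255.255.0
186.124.221.130 AND mask = 186.124.221.0
186.124.221.19 AND mask = 186.124.221.0
Yes, same subnet (186.124.221.0)


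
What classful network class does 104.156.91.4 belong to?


First octet: 104
Binary: 01101000
0xxxxxxx -> Class A (1-126)
Class A, default mask 255.0.0.0 (/8)


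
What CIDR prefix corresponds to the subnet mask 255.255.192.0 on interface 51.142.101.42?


Binary: 11111111.11111111.11000000.00000000
Count leading 1s
Prefix: /18


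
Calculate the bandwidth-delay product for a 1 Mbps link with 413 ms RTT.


BDP = bandwidth * RTT
= 1 Mbps * 413 ms
= 1 * 1e6 * 413 / 1000 bits
= 413000 bits
= 51625 bytes
= 50.415 KB
BDP = 413000 bits (51625 bytes)


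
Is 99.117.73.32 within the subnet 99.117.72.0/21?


Subnet network: 99.117.72.0
Test IP AND mask: 99.117.72.0
Yes, 99.117.73.32 is in 99.117.72.0/21


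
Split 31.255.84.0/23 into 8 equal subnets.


New prefix = 23 + 3 = 26
Each subnet has 64 addresses
  31.255.84.0/26
  31.255.84.64/26
  31.255.84.128/26
  31.255.84.192/26
  31.255.85.0/26
  31.255.85.64/26
  31.255.85.128/26
  31.255.85.192/26
Subnets: 31.255.84.0/26, 31.255.84.64/26, 31.255.84.128/26, 31.255.84.192/26, 31.255.85.0/26, 31.255.85.64/26, 31.255.85.128/26, 31.255.85.192/26


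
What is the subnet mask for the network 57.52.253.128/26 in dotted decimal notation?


/26 means 26 network bits, 6 host bits
Binary: 11111111111111111111111111000000
Mask: 255.255.255.192


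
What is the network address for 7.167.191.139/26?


IP:   00000111.10100111.10111111.10001011
Mask: 11111111.11111111.11111111.11000000
AND operation:
Net:  00000111.10100111.10111111.10000000
Network: 7.167.191.128/26


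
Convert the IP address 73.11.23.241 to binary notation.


73 = 01001001
11 = 00001011
23 = 00010111
241 = 11110001
Binary: 01001001.00001011.00010111.11110001


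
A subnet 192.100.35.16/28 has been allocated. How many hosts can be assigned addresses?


Host bits = 32 - 28 = 4
Total addresses = 2^4 = 16
Usable = total - 2 (network and broadcast)
Usable hosts: 14


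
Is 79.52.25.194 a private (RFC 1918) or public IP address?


RFC 1918 private ranges:
  10.0.0.0/8 (10.0.0.0 - 10.255.255.255)
  172.16.0.0/12 (172.16.0.0 - 172.31.255.255)
  192.168.0.0/16 (192.168.0.0 - 192.168.255.255)
Public (not in any RFC 1918 range)


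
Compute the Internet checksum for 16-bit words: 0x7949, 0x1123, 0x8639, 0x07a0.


Sum all words (with carry folding):
+ 0x7949 = 0x7949
+ 0x1123 = 0x8a6c
+ 0x8639 = 0x10a6
+ 0x07a0 = 0x1846
One's complement: ~0x1846
Checksum = 0xe7b9


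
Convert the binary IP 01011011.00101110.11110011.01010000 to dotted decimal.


01011011 = 91
00101110 = 46
11110011 = 243
01010000 = 80
IP: 91.46.243.80


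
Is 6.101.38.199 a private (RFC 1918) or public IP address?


RFC 1918 private ranges:
  10.0.0.0/8 (10.0.0.0 - 10.255.255.255)
  172.16.0.0/12 (172.16.0.0 - 172.31.255.255)
  192.168.0.0/16 (192.168.0.0 - 192.168.255.255)
Public (not in any RFC 1918 range)


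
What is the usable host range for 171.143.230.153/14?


Network: 171.140.0.0
Broadcast: 171.143.255.255
First usable = network + 1
Last usable = broadcast - 1
Range: 171.140.0.1 to 171.143.255.254


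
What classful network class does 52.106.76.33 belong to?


First octet: 52
Binary: 00110100
0xxxxxxx -> Class A (1-126)
Class A, default mask 255.0.0.0 (/8)


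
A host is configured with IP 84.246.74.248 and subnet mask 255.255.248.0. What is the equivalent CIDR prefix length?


Binary: 11111111.11111111.11111000.00000000
Count leading 1s
Prefix: /21


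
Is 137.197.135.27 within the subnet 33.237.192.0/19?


Subnet network: 33.237.192.0
Test IP AND mask: 137.197.128.0
No, 137.197.135.27 is not in 33.237.192.0/19


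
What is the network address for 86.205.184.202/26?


IP:   01010110.11001101.10111000.11001010
Mask: 11111111.11111111.11111111.11000000
AND operation:
Net:  01010110.11001101.10111000.11000000
Network: 86.205.184.192/26


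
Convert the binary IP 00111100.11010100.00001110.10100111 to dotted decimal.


00111100 = 60
11010100 = 212
00001110 = 14
10100111 = 167
IP: 60.212.14.167


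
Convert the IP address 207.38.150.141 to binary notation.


207 = 11001111
38 = 00100110
150 = 10010110
141 = 10001101
Binary: 11001111.00100110.10010110.10001101


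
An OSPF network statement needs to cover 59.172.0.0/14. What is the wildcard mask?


Subnet mask: 255.252.0.0
Wildcard = 255.255.255.255 - subnet mask
255 - 255 = 0
255 - 252 = 3
255 - 0 = 255
255 - 0 = 255
Wildcard: 0.3.255.255


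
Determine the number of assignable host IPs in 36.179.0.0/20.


Host bits = 32 - 20 = 12
Total addresses = 2^12 = 4096
Usable = total - 2 (network and broadcast)
Usable hosts: 4094


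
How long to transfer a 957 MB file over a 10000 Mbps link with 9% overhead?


Effective throughput = 10000 * (1 - 9/100) = 9100 Mbps
File size in Mb = 957 * 8 = 7656 Mb
Time = 7656 / 9100
Time = 0.8413 seconds


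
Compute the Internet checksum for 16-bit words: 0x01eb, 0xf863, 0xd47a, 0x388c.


Sum all words (with carry folding):
+ 0x01eb = 0x01eb
+ 0xf863 = 0xfa4e
+ 0xd47a = 0xcec9
+ 0x388c = 0x0756
One's complement: ~0x0756
Checksum = 0xf8a9


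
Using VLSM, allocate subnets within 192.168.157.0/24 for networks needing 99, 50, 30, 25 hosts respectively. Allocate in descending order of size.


99 hosts -> /25 (126 usable): 192.168.157.0/25
50 hosts -> /26 (62 usable): 192.168.157.128/26
30 hosts -> /27 (30 usable): 192.168.157.192/27
25 hosts -> /27 (30 usable): 192.168.157.224/27
Allocation: 192.168.157.0/25 (99 hosts, 126 usable); 192.168.157.128/26 (50 hosts, 62 usable); 192.168.157.192/27 (30 hosts, 30 usable); 192.168.157.224/27 (25 hosts, 30 usable)


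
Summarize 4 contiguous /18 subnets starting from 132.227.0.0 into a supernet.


Original prefix: /18
Number of subnets: 4 = 2^2
New prefix = 18 - 2 = 16
Supernet: 132.227.0.0/16


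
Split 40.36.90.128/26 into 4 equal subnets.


New prefix = 26 + 2 = 28
Each subnet has 16 addresses
  40.36.90.128/28
  40.36.90.144/28
  40.36.90.160/28
  40.36.90.176/28
Subnets: 40.36.90.128/28, 40.36.90.144/28, 40.36.90.160/28, 40.36.90.176/28


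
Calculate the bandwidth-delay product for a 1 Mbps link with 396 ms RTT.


BDP = bandwidth * RTT
= 1 Mbps * 396 ms
= 1 * 1e6 * 396 / 1000 bits
= 396000 bits
= 49500 bytes
= 48.3398 KB
BDP = 396000 bits (49500 bytes)


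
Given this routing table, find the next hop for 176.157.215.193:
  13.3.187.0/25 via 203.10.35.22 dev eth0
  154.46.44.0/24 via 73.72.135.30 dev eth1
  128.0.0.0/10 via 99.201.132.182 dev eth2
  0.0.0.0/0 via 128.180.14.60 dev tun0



Longest prefix match for 176.157.215.193:
  /25 13.3.187.0: no
  /24 154.46.44.0: no
  /10 128.0.0.0: no
  /0 0.0.0.0: MATCH
Selected: next-hop 128.180.14.60 via tun0 (matched /0)


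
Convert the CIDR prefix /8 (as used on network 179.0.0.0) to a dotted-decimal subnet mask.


/8 means 8 network bits, 24 host bits
Binary: 11111111000000000000000000000000
Mask: 255.0.0.0


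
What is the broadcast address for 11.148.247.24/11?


Network: 11.128.0.0/11
Host bits = 21
Set all host bits to 1:
Broadcast: 11.159.255.255


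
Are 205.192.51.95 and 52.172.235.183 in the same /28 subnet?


Mask: 255.255.255.240
205.192.51.95 AND mask = 205.192.51.80
52.172.235.183 AND mask = 52.172.235.176
No, different subnets (205.192.51.80 vs 52.172.235.176)


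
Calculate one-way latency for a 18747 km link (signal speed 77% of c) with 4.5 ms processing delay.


Speed = 0.77 * 3e5 km/s = 231000 km/s
Propagation delay = 18747 / 231000 = 0.0812 s = 81.1558 ms
Processing delay = 4.5 ms
Total one-way latency = 85.6558 ms


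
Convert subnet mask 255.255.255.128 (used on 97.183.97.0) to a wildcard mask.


Subnet mask: 255.255.255.128
Wildcard = 255.255.255.255 - subnet mask
255 - 255 = 0
255 - 255 = 0
255 - 255 = 0
255 - 128 = 127
Wildcard: 0.0.0.127


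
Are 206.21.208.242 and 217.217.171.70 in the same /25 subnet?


Mask: 255.255.255.128
206.21.208.242 AND mask = 206.21.208.128
217.217.171.70 AND mask = 217.217.171.0
No, different subnets (206.21.208.128 vs 217.217.171.0)


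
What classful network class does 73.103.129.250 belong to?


First octet: 73
Binary: 01001001
0xxxxxxx -> Class A (1-126)
Class A, default mask 255.0.0.0 (/8)


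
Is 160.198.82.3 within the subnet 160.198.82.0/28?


Subnet network: 160.198.82.0
Test IP AND mask: 160.198.82.0
Yes, 160.198.82.3 is in 160.198.82.0/28


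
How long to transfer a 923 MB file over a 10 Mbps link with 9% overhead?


Effective throughput = 10 * (1 - 9/100) = 9.1 Mbps
File size in Mb = 923 * 8 = 7384 Mb
Time = 7384 / 9.1
Time = 811.4286 seconds


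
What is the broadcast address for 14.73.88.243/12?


Network: 14.64.0.0/12
Host bits = 20
Set all host bits to 1:
Broadcast: 14.79.255.255


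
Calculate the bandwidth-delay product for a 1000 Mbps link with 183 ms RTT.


BDP = bandwidth * RTT
= 1000 Mbps * 183 ms
= 1000 * 1e6 * 183 / 1000 bits
= 183000000 bits
= 22875000 bytes
= 22338.8672 KB
BDP = 183000000 bits (22875000 bytes)


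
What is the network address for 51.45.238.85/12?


IP:   00110011.00101101.11101110.01010101
Mask: 11111111.11110000.00000000.00000000
AND operation:
Net:  00110011.00100000.00000000.00000000
Network: 51.32.0.0/12


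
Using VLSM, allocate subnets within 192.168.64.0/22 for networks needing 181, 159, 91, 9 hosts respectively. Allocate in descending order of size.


181 hosts -> /24 (254 usable): 192.168.64.0/24
159 hosts -> /24 (254 usable): 192.168.65.0/24
91 hosts -> /25 (126 usable): 192.168.66.0/25
9 hosts -> /28 (14 usable): 192.168.66.128/28
Allocation: 192.168.64.0/24 (181 hosts, 254 usable); 192.168.65.0/24 (159 hosts, 254 usable); 192.168.66.0/25 (91 hosts, 126 usable); 192.168.66.128/28 (9 hosts, 14 usable)


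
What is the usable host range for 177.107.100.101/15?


Network: 177.106.0.0
Broadcast: 177.107.255.255
First usable = network + 1
Last usable = broadcast - 1
Range: 177.106.0.1 to 177.107.255.254


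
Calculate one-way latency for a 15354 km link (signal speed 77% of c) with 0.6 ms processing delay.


Speed = 0.77 * 3e5 km/s = 231000 km/s
Propagation delay = 15354 / 231000 = 0.0665 s = 66.4675 ms
Processing delay = 0.6 ms
Total one-way latency = 67.0675 ms


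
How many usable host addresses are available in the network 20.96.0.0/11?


Host bits = 32 - 11 = 21
Total addresses = 2^21 = 2097152
Usable = total - 2 (network and broadcast)
Usable hosts: 2097150


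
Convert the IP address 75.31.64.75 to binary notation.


75 = 01001011
31 = 00011111
64 = 01000000
75 = 01001011
Binary: 01001011.00011111.01000000.01001011


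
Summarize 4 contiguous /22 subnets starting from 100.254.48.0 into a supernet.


Original prefix: /22
Number of subnets: 4 = 2^2
New prefix = 22 - 2 = 20
Supernet: 100.254.48.0/20


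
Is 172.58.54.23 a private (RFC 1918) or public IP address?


RFC 1918 private ranges:
  10.0.0.0/8 (10.0.0.0 - 10.255.255.255)
  172.16.0.0/12 (172.16.0.0 - 172.31.255.255)
  192.168.0.0/16 (192.168.0.0 - 192.168.255.255)
Public (not in any RFC 1918 range)


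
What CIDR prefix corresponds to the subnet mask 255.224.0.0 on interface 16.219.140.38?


Binary: 11111111.11100000.00000000.00000000
Count leading 1s
Prefix: /11


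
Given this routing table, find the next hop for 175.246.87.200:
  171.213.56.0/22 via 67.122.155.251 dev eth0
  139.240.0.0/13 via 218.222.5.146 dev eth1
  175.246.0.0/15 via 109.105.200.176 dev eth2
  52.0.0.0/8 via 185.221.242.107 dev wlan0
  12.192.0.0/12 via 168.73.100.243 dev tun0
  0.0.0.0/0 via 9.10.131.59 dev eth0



Longest prefix match for 175.246.87.200:
  /22 171.213.56.0: no
  /13 139.240.0.0: no
  /15 175.246.0.0: MATCH
  /8 52.0.0.0: no
  /12 12.192.0.0: no
  /0 0.0.0.0: MATCH
Selected: next-hop 109.105.200.176 via eth2 (matched /15)


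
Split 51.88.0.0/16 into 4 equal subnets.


New prefix = 16 + 2 = 18
Each subnet has 16384 addresses
  51.88.0.0/18
  51.88.64.0/18
  51.88.128.0/18
  51.88.192.0/18
Subnets: 51.88.0.0/18, 51.88.64.0/18, 51.88.128.0/18, 51.88.192.0/18


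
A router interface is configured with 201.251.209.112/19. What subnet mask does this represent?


/19 means 19 network bits, 13 host bits
Binary: 11111111111111111110000000000000
Mask: 255.255.224.0


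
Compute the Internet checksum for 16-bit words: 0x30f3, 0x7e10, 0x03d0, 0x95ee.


Sum all words (with carry folding):
+ 0x30f3 = 0x30f3
+ 0x7e10 = 0xaf03
+ 0x03d0 = 0xb2d3
+ 0x95ee = 0x48c2
One's complement: ~0x48c2
Checksum = 0xb73d


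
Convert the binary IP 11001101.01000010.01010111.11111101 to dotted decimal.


11001101 = 205
01000010 = 66
01010111 = 87
11111101 = 253
IP: 205.66.87.253


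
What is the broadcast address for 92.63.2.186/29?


Network: 92.63.2.184/29
Host bits = 3
Set all host bits to 1:
Broadcast: 92.63.2.191


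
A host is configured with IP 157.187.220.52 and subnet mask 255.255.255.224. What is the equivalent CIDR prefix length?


Binary: 11111111.11111111.11111111.11100000
Count leading 1s
Prefix: /27


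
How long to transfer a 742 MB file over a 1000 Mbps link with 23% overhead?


Effective throughput = 1000 * (1 - 23/100) = 770 Mbps
File size in Mb = 742 * 8 = 5936 Mb
Time = 5936 / 770
Time = 7.7091 seconds


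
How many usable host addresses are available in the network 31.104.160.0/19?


Host bits = 32 - 19 = 13
Total addresses = 2^13 = 8192
Usable = total - 2 (network and broadcast)
Usable hosts: 8190


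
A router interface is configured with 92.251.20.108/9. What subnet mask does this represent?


/9 means 9 network bits, 23 host bits
Binary: 11111111100000000000000000000000
Mask: 255.128.0.0


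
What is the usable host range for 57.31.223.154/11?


Network: 57.0.0.0
Broadcast: 57.31.255.255
First usable = network + 1
Last usable = broadcast - 1
Range: 57.0.0.1 to 57.31.255.254


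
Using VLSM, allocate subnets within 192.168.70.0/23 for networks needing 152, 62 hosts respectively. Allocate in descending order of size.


152 hosts -> /24 (254 usable): 192.168.70.0/24
62 hosts -> /26 (62 usable): 192.168.71.0/26
Allocation: 192.168.70.0/24 (152 hosts, 254 usable); 192.168.71.0/26 (62 hosts, 62 usable)


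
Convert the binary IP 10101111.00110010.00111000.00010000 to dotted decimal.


10101111 = 175
00110010 = 50
00111000 = 56
00010000 = 16
IP: 175.50.56.16


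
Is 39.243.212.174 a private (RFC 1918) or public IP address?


RFC 1918 private ranges:
  10.0.0.0/8 (10.0.0.0 - 10.255.255.255)
  172.16.0.0/12 (172.16.0.0 - 172.31.255.255)
  192.168.0.0/16 (192.168.0.0 - 192.168.255.255)
Public (not in any RFC 1918 range)


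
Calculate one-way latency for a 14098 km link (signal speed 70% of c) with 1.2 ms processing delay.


Speed = 0.7 * 3e5 km/s = 210000 km/s
Propagation delay = 14098 / 210000 = 0.0671 s = 67.1333 ms
Processing delay = 1.2 ms
Total one-way latency = 68.3333 ms


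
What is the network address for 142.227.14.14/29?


IP:   10001110.11100011.00001110.00001110
Mask: 11111111.11111111.11111111.11111000
AND operation:
Net:  10001110.11100011.00001110.00001000
Network: 142.227.14.8/29


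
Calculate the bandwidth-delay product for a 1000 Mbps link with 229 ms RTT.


BDP = bandwidth * RTT
= 1000 Mbps * 229 ms
= 1000 * 1e6 * 229 / 1000 bits
= 229000000 bits
= 28625000 bytes
= 27954.1016 KB
BDP = 229000000 bits (28625000 bytes)


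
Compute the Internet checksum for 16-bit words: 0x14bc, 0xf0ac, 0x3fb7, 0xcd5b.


Sum all words (with carry folding):
+ 0x14bc = 0x14bc
+ 0xf0ac = 0x0569
+ 0x3fb7 = 0x4520
+ 0xcd5b = 0x127c
One's complement: ~0x127c
Checksum = 0xed83


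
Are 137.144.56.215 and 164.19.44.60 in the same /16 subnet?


Mask: 255.255.0.0
137.144.56.215 AND mask = 137.144.0.0
164.19.44.60 AND mask = 164.19.0.0
No, different subnets (137.144.0.0 vs 164.19.0.0)


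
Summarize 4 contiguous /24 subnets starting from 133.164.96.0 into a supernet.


Original prefix: /24
Number of subnets: 4 = 2^2
New prefix = 24 - 2 = 22
Supernet: 133.164.96.0/22


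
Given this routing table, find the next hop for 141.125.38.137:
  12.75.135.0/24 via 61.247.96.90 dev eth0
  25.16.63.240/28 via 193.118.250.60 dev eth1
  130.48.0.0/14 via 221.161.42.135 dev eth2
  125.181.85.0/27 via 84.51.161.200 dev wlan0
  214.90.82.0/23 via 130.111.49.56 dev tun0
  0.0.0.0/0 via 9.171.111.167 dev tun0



Longest prefix match for 141.125.38.137:
  /24 12.75.135.0: no
  /28 25.16.63.240: no
  /14 130.48.0.0: no
  /27 125.181.85.0: no
  /23 214.90.82.0: no
  /0 0.0.0.0: MATCH
Selected: next-hop 9.171.111.167 via tun0 (matched /0)


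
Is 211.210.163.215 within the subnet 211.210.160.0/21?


Subnet network: 211.210.160.0
Test IP AND mask: 211.210.160.0
Yes, 211.210.163.215 is in 211.210.160.0/21


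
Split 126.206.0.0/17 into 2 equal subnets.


New prefix = 17 + 1 = 18
Each subnet has 16384 addresses
  126.206.0.0/18
  126.206.64.0/18
Subnets: 126.206.0.0/18, 126.206.64.0/18


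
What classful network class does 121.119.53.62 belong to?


First octet: 121
Binary: 01111001
0xxxxxxx -> Class A (1-126)
Class A, default mask 255.0.0.0 (/8)


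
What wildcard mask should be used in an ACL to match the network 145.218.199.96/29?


Subnet mask: 255.255.255.248
Wildcard = 255.255.255.255 - subnet mask
255 - 255 = 0
255 - 255 = 0
255 - 255 = 0
255 - 248 = 7
Wildcard: 0.0.0.7


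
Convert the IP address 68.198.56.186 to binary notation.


68 = 01000100
198 = 11000110
56 = 00111000
186 = 10111010
Binary: 01000100.11000110.00111000.10111010


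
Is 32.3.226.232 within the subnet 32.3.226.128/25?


Subnet network: 32.3.226.128
Test IP AND mask: 32.3.226.128
Yes, 32.3.226.232 is in 32.3.226.128/25


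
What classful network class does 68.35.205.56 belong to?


First octet: 68
Binary: 01000100
0xxxxxxx -> Class A (1-126)
Class A, default mask 255.0.0.0 (/8)


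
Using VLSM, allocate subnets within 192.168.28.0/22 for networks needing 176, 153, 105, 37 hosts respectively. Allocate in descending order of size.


176 hosts -> /24 (254 usable): 192.168.28.0/24
153 hosts -> /24 (254 usable): 192.168.29.0/24
105 hosts -> /25 (126 usable): 192.168.30.0/25
37 hosts -> /26 (62 usable): 192.168.30.128/26
Allocation: 192.168.28.0/24 (176 hosts, 254 usable); 192.168.29.0/24 (153 hosts, 254 usable); 192.168.30.0/25 (105 hosts, 126 usable); 192.168.30.128/26 (37 hosts, 62 usable)


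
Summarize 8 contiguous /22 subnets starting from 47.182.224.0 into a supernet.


Original prefix: /22
Number of subnets: 8 = 2^3
New prefix = 22 - 3 = 19
Supernet: 47.182.224.0/19


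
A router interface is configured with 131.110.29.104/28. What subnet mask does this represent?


/28 means 28 network bits, 4 host bits
Binary: 11111111111111111111111111110000
Mask: 255.255.255.240


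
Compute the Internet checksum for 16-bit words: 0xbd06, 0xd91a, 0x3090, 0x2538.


Sum all words (with carry folding):
+ 0xbd06 = 0xbd06
+ 0xd91a = 0x9621
+ 0x3090 = 0xc6b1
+ 0x2538 = 0xebe9
One's complement: ~0xebe9
Checksum = 0x1416


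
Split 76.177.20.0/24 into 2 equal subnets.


New prefix = 24 + 1 = 25
Each subnet has 128 addresses
  76.177.20.0/25
  76.177.20.128/25
Subnets: 76.177.20.0/25, 76.177.20.128/25


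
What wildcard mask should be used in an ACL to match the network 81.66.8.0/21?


Subnet mask: 255.255.248.0
Wildcard = 255.255.255.255 - subnet mask
255 - 255 = 0
255 - 255 = 0
255 - 248 = 7
255 - 0 = 255
Wildcard: 0.0.7.255


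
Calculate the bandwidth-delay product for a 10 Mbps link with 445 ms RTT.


BDP = bandwidth * RTT
= 10 Mbps * 445 ms
= 10 * 1e6 * 445 / 1000 bits
= 4450000 bits
= 556250 bytes
= 543.2129 KB
BDP = 4450000 bits (556250 bytes)


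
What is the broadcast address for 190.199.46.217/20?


Network: 190.199.32.0/20
Host bits = 12
Set all host bits to 1:
Broadcast: 190.199.47.255


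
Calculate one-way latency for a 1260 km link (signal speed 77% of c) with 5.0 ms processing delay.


Speed = 0.77 * 3e5 km/s = 231000 km/s
Propagation delay = 1260 / 231000 = 0.0055 s = 5.4545 ms
Processing delay = 5.0 ms
Total one-way latency = 10.4545 ms


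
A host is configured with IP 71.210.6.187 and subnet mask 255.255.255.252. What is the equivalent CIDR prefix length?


Binary: 11111111.11111111.11111111.11111100
Count leading 1s
Prefix: /30


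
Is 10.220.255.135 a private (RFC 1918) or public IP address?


RFC 1918 private ranges:
  10.0.0.0/8 (10.0.0.0 - 10.255.255.255)
  172.16.0.0/12 (172.16.0.0 - 172.31.255.255)
  192.168.0.0/16 (192.168.0.0 - 192.168.255.255)
Private (in 10.0.0.0/8)


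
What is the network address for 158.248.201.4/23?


IP:   10011110.11111000.11001001.00000100
Mask: 11111111.11111111.11111110.00000000
AND operation:
Net:  10011110.11111000.11001000.00000000
Network: 158.248.200.0/23


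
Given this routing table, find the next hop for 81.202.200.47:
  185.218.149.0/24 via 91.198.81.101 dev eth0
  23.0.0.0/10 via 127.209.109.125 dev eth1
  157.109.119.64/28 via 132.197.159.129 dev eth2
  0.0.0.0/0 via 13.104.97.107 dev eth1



Longest prefix match for 81.202.200.47:
  /24 185.218.149.0: no
  /10 23.0.0.0: no
  /28 157.109.119.64: no
  /0 0.0.0.0: MATCH
Selected: next-hop 13.104.97.107 via eth1 (matched /0)


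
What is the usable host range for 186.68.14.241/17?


Network: 186.68.0.0
Broadcast: 186.68.127.255
First usable = network + 1
Last usable = broadcast - 1
Range: 186.68.0.1 to 186.68.127.254


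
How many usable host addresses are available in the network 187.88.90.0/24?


Host bits = 32 - 24 = 8
Total addresses = 2^8 = 256
Usable = total - 2 (network and broadcast)
Usable hosts: 254


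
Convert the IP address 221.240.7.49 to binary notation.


221 = 11011101
240 = 11110000
7 = 00000111
49 = 00110001
Binary: 11011101.11110000.00000111.00110001


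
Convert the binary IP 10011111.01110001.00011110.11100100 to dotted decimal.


10011111 = 159
01110001 = 113
00011110 = 30
11100100 = 228
IP: 159.113.30.228


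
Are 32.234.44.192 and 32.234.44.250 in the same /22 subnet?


Mask: 255.255.252.0
32.234.44.192 AND mask = 32.234.44.0
32.234.44.250 AND mask = 32.234.44.0
Yes, same subnet (32.234.44.0)


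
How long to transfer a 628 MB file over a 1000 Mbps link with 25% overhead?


Effective throughput = 1000 * (1 - 25/100) = 750 Mbps
File size in Mb = 628 * 8 = 5024 Mb
Time = 5024 / 750
Time = 6.6987 seconds


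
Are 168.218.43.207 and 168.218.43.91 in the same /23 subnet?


Mask: 255.255.254.0
168.218.43.207 AND mask = 168.218.42.0
168.218.43.91 AND mask = 168.218.42.0
Yes, same subnet (168.218.42.0)


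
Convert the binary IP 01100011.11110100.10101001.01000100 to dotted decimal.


01100011 = 99
11110100 = 244
10101001 = 169
01000100 = 68
IP: 99.244.169.68


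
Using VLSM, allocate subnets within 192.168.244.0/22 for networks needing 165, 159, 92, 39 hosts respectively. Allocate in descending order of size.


165 hosts -> /24 (254 usable): 192.168.244.0/24
159 hosts -> /24 (254 usable): 192.168.245.0/24
92 hosts -> /25 (126 usable): 192.168.246.0/25
39 hosts -> /26 (62 usable): 192.168.246.128/26
Allocation: 192.168.244.0/24 (165 hosts, 254 usable); 192.168.245.0/24 (159 hosts, 254 usable); 192.168.246.0/25 (92 hosts, 126 usable); 192.168.246.128/26 (39 hosts, 62 usable)


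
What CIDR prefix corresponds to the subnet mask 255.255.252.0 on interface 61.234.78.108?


Binary: 11111111.11111111.11111100.00000000
Count leading 1s
Prefix: /22


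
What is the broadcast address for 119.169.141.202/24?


Network: 119.169.141.0/24
Host bits = 8
Set all host bits to 1:
Broadcast: 119.169.141.255


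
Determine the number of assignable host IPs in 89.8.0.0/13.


Host bits = 32 - 13 = 19
Total addresses = 2^19 = 524288
Usable = total - 2 (network and broadcast)
Usable hosts: 524286


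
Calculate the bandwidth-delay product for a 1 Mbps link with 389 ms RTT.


BDP = bandwidth * RTT
= 1 Mbps * 389 ms
= 1 * 1e6 * 389 / 1000 bits
= 389000 bits
= 48625 bytes
= 47.4854 KB
BDP = 389000 bits (48625 bytes)
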